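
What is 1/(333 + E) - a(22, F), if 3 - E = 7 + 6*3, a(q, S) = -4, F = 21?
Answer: 1245/311 ≈ 4.0032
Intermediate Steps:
E = -22 (E = 3 - (7 + 6*3) = 3 - (7 + 18) = 3 - 1*25 = 3 - 25 = -22)
1/(333 + E) - a(22, F) = 1/(333 - 22) - 1*(-4) = 1/311 + 4 = 1245/311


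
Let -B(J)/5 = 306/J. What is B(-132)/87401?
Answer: 255/1922822 ≈ 0.00013262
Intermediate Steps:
B(J) = -1530/J
B(-132)/87401 = -1530/(-132)/87401 = -1530*(-1/132)*(1/87401) = (255/22)*(1/87401) = 255/1922822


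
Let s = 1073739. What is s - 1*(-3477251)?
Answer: 4550990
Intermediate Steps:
s - 1*(-3477251) = 1073739 - 1*(-3477251) = 1073739 + 3477251 = 4550990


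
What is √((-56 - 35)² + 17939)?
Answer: 2*√6555 ≈ 161.93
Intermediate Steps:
√((-56 - 35)² + 17939) = √((-91)² + 17939) = √(8281 + 17939) = √26220 = 2*√6555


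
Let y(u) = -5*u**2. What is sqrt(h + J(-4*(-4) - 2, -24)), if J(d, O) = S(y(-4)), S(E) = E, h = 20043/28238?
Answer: I*sqrt(63224797286)/28238 ≈ 8.9045*I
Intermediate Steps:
h = 20043/28238 (h = 20043*(1/28238) = 20043/28238 ≈ 0.70979)
J(d, O) = -80 (J(d, O) = -5*(-4)**2 = -5*16 = -80)
sqrt(h + J(-4*(-4) - 2, -24)) = sqrt(20043/28238 - 80) = sqrt(-2238997/28238) = I*sqrt(63224797286)/28238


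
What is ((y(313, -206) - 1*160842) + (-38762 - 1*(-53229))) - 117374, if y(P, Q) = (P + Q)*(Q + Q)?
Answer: -307833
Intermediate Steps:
y(P, Q) = 2*Q*(P + Q) (y(P, Q) = (P + Q)*(2*Q) = 2*Q*(P + Q))
((y(313, -206) - 1*160842) + (-38762 - 1*(-53229))) - 117374 = ((2*(-206)*(313 - 206) - 1*160842) + (-38762 - 1*(-53229))) - 117374 = ((2*(-206)*107 - 160842) + (-38762 + 53229)) - 117374 = ((-44084 - 160842) + 14467) - 117374 = (-204926 + 14467) - 117374 = -190459 - 117374 = -307833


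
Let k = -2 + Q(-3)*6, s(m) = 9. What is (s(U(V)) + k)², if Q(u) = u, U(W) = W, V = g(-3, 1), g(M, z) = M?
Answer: 121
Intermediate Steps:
V = -3
k = -20 (k = -2 - 3*6 = -2 - 18 = -20)
(s(U(V)) + k)² = (9 - 20)² = (-11)² = 121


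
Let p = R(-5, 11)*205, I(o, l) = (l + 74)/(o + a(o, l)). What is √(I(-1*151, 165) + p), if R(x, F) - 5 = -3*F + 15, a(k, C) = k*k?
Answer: I*√54687981966/4530 ≈ 51.624*I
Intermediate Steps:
a(k, C) = k²
R(x, F) = 20 - 3*F (R(x, F) = 5 + (-3*F + 15) = 5 + (15 - 3*F) = 20 - 3*F)
I(o, l) = (74 + l)/(o + o²) (I(o, l) = (l + 74)/(o + o²) = (74 + l)/(o + o²))
p = -2665 (p = (20 - 3*11)*205 = (20 - 33)*205 = -13*205 = -2665)
√(I(-1*151, 165) + p) = √((74 + 165)/(((-1*151))*(1 - 1*151)) - 2665) = √(239/(-151*(1 - 151)) - 2665) = √(-1/151*239/(-150) - 2665) = √(-1/151*(-1/150)*239 - 2665) = √(239/22650 - 2665) = √(-60362011/22650) = I*√54687981966/4530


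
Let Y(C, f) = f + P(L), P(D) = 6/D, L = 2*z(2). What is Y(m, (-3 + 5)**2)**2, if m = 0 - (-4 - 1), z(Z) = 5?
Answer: 529/25 ≈ 21.160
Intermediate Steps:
L = 10 (L = 2*5 = 10)
m = 5 (m = 0 - 1*(-5) = 0 + 5 = 5)
Y(C, f) = 3/5 + f (Y(C, f) = f + 6/10 = f + 6*(1/10) = f + 3/5 = 3/5 + f)
Y(m, (-3 + 5)**2)**2 = (3/5 + (-3 + 5)**2)**2 = (3/5 + 2**2)**2 = (3/5 + 4)**2 = (23/5)**2 = 529/25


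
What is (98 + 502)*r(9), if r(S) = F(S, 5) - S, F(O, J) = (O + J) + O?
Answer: 8400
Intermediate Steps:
F(O, J) = J + 2*O (F(O, J) = (J + O) + O = J + 2*O)
r(S) = 5 + S (r(S) = (5 + 2*S) - S = 5 + S)
(98 + 502)*r(9) = (98 + 502)*(5 + 9) = 600*14 = 8400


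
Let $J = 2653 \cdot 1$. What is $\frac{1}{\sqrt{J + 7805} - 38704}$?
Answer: $- \frac{19352}{748994579} - \frac{3 \sqrt{1162}}{1497989158} \approx -2.5906 \cdot 10^{-5}$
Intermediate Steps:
$J = 2653$
$\frac{1}{\sqrt{J + 7805} - 38704} = \frac{1}{\sqrt{2653 + 7805} - 38704} = \frac{1}{\sqrt{10458} - 38704} = \frac{1}{3 \sqrt{1162} - 38704} = \frac{1}{-38704 + 3 \sqrt{1162}}$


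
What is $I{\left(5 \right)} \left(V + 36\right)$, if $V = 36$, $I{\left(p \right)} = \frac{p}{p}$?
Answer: $72$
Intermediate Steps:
$I{\left(p \right)} = 1$
$I{\left(5 \right)} \left(V + 36\right) = 1 \left(36 + 36\right) = 1 \cdot 72 = 72$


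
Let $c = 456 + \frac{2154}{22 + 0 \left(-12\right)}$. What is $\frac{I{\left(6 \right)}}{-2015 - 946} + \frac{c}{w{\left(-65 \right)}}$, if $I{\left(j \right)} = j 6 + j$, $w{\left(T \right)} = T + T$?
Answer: $- \frac{861973}{201630} \approx -4.275$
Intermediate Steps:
$w{\left(T \right)} = 2 T$
$I{\left(j \right)} = 7 j$ ($I{\left(j \right)} = 6 j + j = 7 j$)
$c = \frac{6093}{11}$ ($c = 456 + \frac{2154}{22 + 0} = 456 + \frac{2154}{22} = 456 + 2154 \cdot \frac{1}{22} = 456 + \frac{1077}{11} = \frac{6093}{11} \approx 553.91$)
$\frac{I{\left(6 \right)}}{-2015 - 946} + \frac{c}{w{\left(-65 \right)}} = \frac{7 \cdot 6}{-2015 - 946} + \frac{6093}{11 \cdot 2 \left(-65\right)} = \frac{42}{-2961} + \frac{6093}{11 \left(-130\right)} = 42 \left(- \frac{1}{2961}\right) + \frac{6093}{11} \left(- \frac{1}{130}\right) = - \frac{2}{141} - \frac{6093}{1430} = - \frac{861973}{201630}$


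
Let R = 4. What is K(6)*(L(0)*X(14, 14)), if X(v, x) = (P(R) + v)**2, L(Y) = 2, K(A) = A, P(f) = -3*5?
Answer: 12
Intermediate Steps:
P(f) = -15
X(v, x) = (-15 + v)**2
K(6)*(L(0)*X(14, 14)) = 6*(2*(-15 + 14)**2) = 6*(2*(-1)**2) = 6*(2*1) = 6*2 = 12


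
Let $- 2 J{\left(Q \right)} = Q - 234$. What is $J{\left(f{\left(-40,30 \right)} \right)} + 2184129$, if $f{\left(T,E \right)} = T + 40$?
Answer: $2184246$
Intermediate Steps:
$f{\left(T,E \right)} = 40 + T$
$J{\left(Q \right)} = 117 - \frac{Q}{2}$ ($J{\left(Q \right)} = - \frac{Q - 234}{2} = - \frac{-234 + Q}{2} = 117 - \frac{Q}{2}$)
$J{\left(f{\left(-40,30 \right)} \right)} + 2184129 = \left(117 - \frac{40 - 40}{2}\right) + 2184129 = \left(117 - 0\right) + 2184129 = \left(117 + 0\right) + 2184129 = 117 + 2184129 = 2184246$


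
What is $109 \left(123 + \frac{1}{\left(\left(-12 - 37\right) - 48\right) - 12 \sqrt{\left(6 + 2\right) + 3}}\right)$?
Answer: $\frac{104899202}{7825} + \frac{1308 \sqrt{11}}{7825} \approx 13406.0$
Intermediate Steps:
$109 \left(123 + \frac{1}{\left(\left(-12 - 37\right) - 48\right) - 12 \sqrt{\left(6 + 2\right) + 3}}\right) = 109 \left(123 + \frac{1}{\left(-49 - 48\right) - 12 \sqrt{8 + 3}}\right) = 109 \left(123 + \frac{1}{-97 - 12 \sqrt{11}}\right) = 13407 + \frac{109}{-97 - 12 \sqrt{11}}$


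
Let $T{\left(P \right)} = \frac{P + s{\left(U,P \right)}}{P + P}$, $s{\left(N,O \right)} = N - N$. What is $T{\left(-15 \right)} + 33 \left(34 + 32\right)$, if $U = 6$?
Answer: $\frac{4357}{2} \approx 2178.5$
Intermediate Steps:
$s{\left(N,O \right)} = 0$
$T{\left(P \right)} = \frac{1}{2}$ ($T{\left(P \right)} = \frac{P + 0}{P + P} = \frac{P}{2 P} = P \frac{1}{2 P} = \frac{1}{2}$)
$T{\left(-15 \right)} + 33 \left(34 + 32\right) = \frac{1}{2} + 33 \left(34 + 32\right) = \frac{1}{2} + 33 \cdot 66 = \frac{1}{2} + 2178 = \frac{4357}{2}$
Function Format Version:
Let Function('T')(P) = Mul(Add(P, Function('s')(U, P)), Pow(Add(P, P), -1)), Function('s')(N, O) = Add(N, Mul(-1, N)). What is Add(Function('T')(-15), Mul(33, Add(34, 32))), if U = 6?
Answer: Rational(4357, 2) ≈ 2178.5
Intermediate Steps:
Function('s')(N, O) = 0
Function('T')(P) = Rational(1, 2) (Function('T')(P) = Mul(Add(P, 0), Pow(Add(P, P), -1)) = Mul(P, Pow(Mul(2, P), -1)) = Mul(P, Mul(Rational(1, 2), Pow(P, -1))) = Rational(1, 2))
Add(Function('T')(-15), Mul(33, Add(34, 32))) = Add(Rational(1, 2), Mul(33, Add(34, 32))) = Add(Rational(1, 2), Mul(33, 66)) = Add(Rational(1, 2), 2178) = Rational(4357, 2)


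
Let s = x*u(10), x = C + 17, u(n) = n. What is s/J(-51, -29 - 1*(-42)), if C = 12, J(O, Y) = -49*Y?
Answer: -290/637 ≈ -0.45526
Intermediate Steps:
x = 29 (x = 12 + 17 = 29)
s = 290 (s = 29*10 = 290)
s/J(-51, -29 - 1*(-42)) = 290/((-49*(-29 - 1*(-42)))) = 290/((-49*(-29 + 42))) = 290/((-49*13)) = 290/(-637) = 290*(-1/637) = -290/637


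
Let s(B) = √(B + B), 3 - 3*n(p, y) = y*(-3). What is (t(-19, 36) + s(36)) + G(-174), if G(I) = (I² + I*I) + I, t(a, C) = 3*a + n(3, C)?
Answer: 60358 + 6*√2 ≈ 60367.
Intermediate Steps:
n(p, y) = 1 + y (n(p, y) = 1 - y*(-3)/3 = 1 - (-1)*y = 1 + y)
t(a, C) = 1 + C + 3*a (t(a, C) = 3*a + (1 + C) = 1 + C + 3*a)
s(B) = √2*√B (s(B) = √(2*B) = √2*√B)
G(I) = I + 2*I² (G(I) = (I² + I²) + I = 2*I² + I = I + 2*I²)
(t(-19, 36) + s(36)) + G(-174) = ((1 + 36 + 3*(-19)) + √2*√36) - 174*(1 + 2*(-174)) = ((1 + 36 - 57) + √2*6) - 174*(1 - 348) = (-20 + 6*√2) - 174*(-347) = (-20 + 6*√2) + 60378 = 60358 + 6*√2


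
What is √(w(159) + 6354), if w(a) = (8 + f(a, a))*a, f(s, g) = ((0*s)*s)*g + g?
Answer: √32907 ≈ 181.40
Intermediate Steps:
f(s, g) = g (f(s, g) = (0*s)*g + g = 0*g + g = 0 + g = g)
w(a) = a*(8 + a) (w(a) = (8 + a)*a = a*(8 + a))
√(w(159) + 6354) = √(159*(8 + 159) + 6354) = √(159*167 + 6354) = √(26553 + 6354) = √32907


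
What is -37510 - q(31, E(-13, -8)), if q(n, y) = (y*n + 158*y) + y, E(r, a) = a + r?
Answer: -33520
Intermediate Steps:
q(n, y) = 159*y + n*y (q(n, y) = (n*y + 158*y) + y = (158*y + n*y) + y = 159*y + n*y)
-37510 - q(31, E(-13, -8)) = -37510 - (-8 - 13)*(159 + 31) = -37510 - (-21)*190 = -37510 - 1*(-3990) = -37510 + 3990 = -33520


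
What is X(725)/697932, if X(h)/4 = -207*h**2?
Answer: -12089375/19387 ≈ -623.58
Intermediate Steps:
X(h) = -828*h**2 (X(h) = 4*(-207*h**2) = -828*h**2)
X(725)/697932 = -828*725**2/697932 = -828*525625*(1/697932) = -435217500*1/697932 = -12089375/19387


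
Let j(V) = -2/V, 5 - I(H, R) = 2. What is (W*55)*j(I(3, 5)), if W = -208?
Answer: 22880/3 ≈ 7626.7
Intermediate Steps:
I(H, R) = 3 (I(H, R) = 5 - 1*2 = 5 - 2 = 3)
(W*55)*j(I(3, 5)) = (-208*55)*(-2/3) = -(-22880)/3 = -11440*(-2/3) = 22880/3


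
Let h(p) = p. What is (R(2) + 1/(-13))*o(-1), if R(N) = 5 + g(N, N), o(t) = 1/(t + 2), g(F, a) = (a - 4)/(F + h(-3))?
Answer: 90/13 ≈ 6.9231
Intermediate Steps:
g(F, a) = (-4 + a)/(-3 + F) (g(F, a) = (a - 4)/(F - 3) = (-4 + a)/(-3 + F))
o(t) = 1/(2 + t)
R(N) = 5 + (-4 + N)/(-3 + N)
(R(2) + 1/(-13))*o(-1) = ((-19 + 6*2)/(-3 + 2) + 1/(-13))/(2 - 1) = ((-19 + 12)/(-1) - 1/13)/1 = (-1*(-7) - 1/13)*1 = (7 - 1/13)*1 = (90/13)*1 = 90/13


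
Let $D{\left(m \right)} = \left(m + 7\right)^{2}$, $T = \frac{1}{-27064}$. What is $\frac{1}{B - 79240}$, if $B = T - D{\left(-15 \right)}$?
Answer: $- \frac{27064}{2146283457} \approx -1.261 \cdot 10^{-5}$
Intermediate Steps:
$T = - \frac{1}{27064} \approx -3.6949 \cdot 10^{-5}$
$D{\left(m \right)} = \left(7 + m\right)^{2}$
$B = - \frac{1732097}{27064}$ ($B = - \frac{1}{27064} - \left(7 - 15\right)^{2} = - \frac{1}{27064} - \left(-8\right)^{2} = - \frac{1}{27064} - 64 = - \frac{1732097}{27064} \approx -64.0$)
$\frac{1}{B - 79240} = \frac{1}{- \frac{1732097}{27064} - 79240} = \frac{1}{- \frac{2146283457}{27064}} = - \frac{27064}{2146283457}$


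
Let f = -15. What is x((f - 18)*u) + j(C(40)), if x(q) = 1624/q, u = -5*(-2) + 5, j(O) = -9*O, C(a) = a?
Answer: -179824/495 ≈ -363.28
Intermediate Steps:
u = 15 (u = 10 + 5 = 15)
x((f - 18)*u) + j(C(40)) = 1624/(((-15 - 18)*15)) - 9*40 = 1624/((-33*15)) - 360 = 1624/(-495) - 360 = 1624*(-1/495) - 360 = -1624/495 - 360 = -179824/495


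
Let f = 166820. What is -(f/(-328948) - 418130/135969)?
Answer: 40056343955/11181682653 ≈ 3.5823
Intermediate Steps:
-(f/(-328948) - 418130/135969) = -(166820/(-328948) - 418130/135969) = -(166820*(-1/328948) - 418130*1/135969) = -(-41705/82237 - 418130/135969) = -1*(-40056343955/11181682653) = 40056343955/11181682653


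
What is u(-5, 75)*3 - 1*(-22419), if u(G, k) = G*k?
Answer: 21294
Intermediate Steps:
u(-5, 75)*3 - 1*(-22419) = -5*75*3 - 1*(-22419) = -375*3 + 22419 = -1125 + 22419 = 21294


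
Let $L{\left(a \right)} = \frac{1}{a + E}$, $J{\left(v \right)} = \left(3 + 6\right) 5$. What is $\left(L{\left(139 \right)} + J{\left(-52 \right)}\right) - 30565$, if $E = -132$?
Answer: $- \frac{213639}{7} \approx -30520.0$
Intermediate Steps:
$J{\left(v \right)} = 45$ ($J{\left(v \right)} = 9 \cdot 5 = 45$)
$L{\left(a \right)} = \frac{1}{-132 + a}$ ($L{\left(a \right)} = \frac{1}{a - 132} = \frac{1}{-132 + a}$)
$\left(L{\left(139 \right)} + J{\left(-52 \right)}\right) - 30565 = \left(\frac{1}{-132 + 139} + 45\right) - 30565 = \left(\frac{1}{7} + 45\right) - 30565 = \frac{316}{7} - 30565 = - \frac{213639}{7}$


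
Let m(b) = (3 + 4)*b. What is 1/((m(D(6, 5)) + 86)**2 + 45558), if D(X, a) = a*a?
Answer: 1/113679 ≈ 8.7967e-6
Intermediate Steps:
D(X, a) = a**2
m(b) = 7*b
1/((m(D(6, 5)) + 86)**2 + 45558) = 1/((7*5**2 + 86)**2 + 45558) = 1/((7*25 + 86)**2 + 45558) = 1/((175 + 86)**2 + 45558) = 1/(261**2 + 45558) = 1/(68121 + 45558) = 1/113679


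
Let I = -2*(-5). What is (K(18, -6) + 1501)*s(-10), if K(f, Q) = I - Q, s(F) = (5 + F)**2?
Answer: 37925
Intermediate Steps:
I = 10
K(f, Q) = 10 - Q
(K(18, -6) + 1501)*s(-10) = ((10 - 1*(-6)) + 1501)*(5 - 10)**2 = ((10 + 6) + 1501)*(-5)**2 = (16 + 1501)*25 = 1517*25 = 37925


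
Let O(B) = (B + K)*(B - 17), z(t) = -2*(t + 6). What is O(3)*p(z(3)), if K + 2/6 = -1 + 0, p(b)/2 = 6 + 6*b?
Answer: 4760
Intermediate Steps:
z(t) = -12 - 2*t (z(t) = -2*(6 + t) = -12 - 2*t)
p(b) = 12 + 12*b (p(b) = 2*(6 + 6*b) = 12 + 12*b)
K = -4/3 (K = -1/3 + (-1 + 0) = -1/3 - 1 = -4/3 ≈ -1.3333)
O(B) = (-17 + B)*(-4/3 + B) (O(B) = (B - 4/3)*(B - 17) = (-4/3 + B)*(-17 + B) = (-17 + B)*(-4/3 + B))
O(3)*p(z(3)) = (68/3 + 3**2 - 55/3*3)*(12 + 12*(-12 - 2*3)) = (68/3 + 9 - 55)*(12 + 12*(-12 - 6)) = -70*(12 + 12*(-18))/3 = -70*(12 - 216)/3 = -70/3*(-204) = 4760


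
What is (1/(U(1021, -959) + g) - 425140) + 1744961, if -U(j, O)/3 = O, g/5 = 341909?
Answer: 2260090516463/1712422 ≈ 1.3198e+6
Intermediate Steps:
g = 1709545 (g = 5*341909 = 1709545)
U(j, O) = -3*O
(1/(U(1021, -959) + g) - 425140) + 1744961 = (1/(-3*(-959) + 1709545) - 425140) + 1744961 = (1/(2877 + 1709545) - 425140) + 1744961 = (1/1712422 - 425140) + 1744961 = -728019089079/1712422 + 1744961 = 2260090516463/1712422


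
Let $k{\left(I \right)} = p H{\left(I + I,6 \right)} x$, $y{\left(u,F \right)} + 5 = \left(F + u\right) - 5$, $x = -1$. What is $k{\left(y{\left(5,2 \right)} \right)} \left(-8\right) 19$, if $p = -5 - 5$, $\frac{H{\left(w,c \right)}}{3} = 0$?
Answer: $0$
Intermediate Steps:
$H{\left(w,c \right)} = 0$ ($H{\left(w,c \right)} = 3 \cdot 0 = 0$)
$y{\left(u,F \right)} = -10 + F + u$ ($y{\left(u,F \right)} = -5 - \left(5 - F - u\right) = -5 + \left(-5 + F + u\right) = -10 + F + u$)
$p = -10$
$k{\left(I \right)} = 0$ ($k{\left(I \right)} = \left(-10\right) 0 \left(-1\right) = 0 \left(-1\right) = 0$)
$k{\left(y{\left(5,2 \right)} \right)} \left(-8\right) 19 = 0 \left(-8\right) 19 = 0 \cdot 19 = 0$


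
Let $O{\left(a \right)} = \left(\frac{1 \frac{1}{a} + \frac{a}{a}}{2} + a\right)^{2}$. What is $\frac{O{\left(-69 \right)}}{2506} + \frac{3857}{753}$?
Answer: $\frac{20947850633}{2994697566} \approx 6.995$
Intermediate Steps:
$O{\left(a \right)} = \left(\frac{1}{2} + a + \frac{1}{2 a}\right)^{2}$ ($O{\left(a \right)} = \left(\left(\frac{1}{a} + 1\right) \frac{1}{2} + a\right)^{2} = \left(\left(1 + \frac{1}{a}\right) \frac{1}{2} + a\right)^{2} = \left(\left(\frac{1}{2} + \frac{1}{2 a}\right) + a\right)^{2} = \left(\frac{1}{2} + a + \frac{1}{2 a}\right)^{2}$)
$\frac{O{\left(-69 \right)}}{2506} + \frac{3857}{753} = \frac{\frac{1}{4} \cdot \frac{1}{4761} \left(1 - 69 + 2 \left(-69\right)^{2}\right)^{2}}{2506} + \frac{3857}{753} = \frac{1}{4} \cdot \frac{1}{4761} \left(1 - 69 + 2 \cdot 4761\right)^{2} \cdot \frac{1}{2506} + 3857 \cdot \frac{1}{753} = \frac{1}{4} \cdot \frac{1}{4761} \left(1 - 69 + 9522\right)^{2} \cdot \frac{1}{2506} + \frac{3857}{753} = \frac{1}{4} \cdot \frac{1}{4761} \cdot 9454^{2} \cdot \frac{1}{2506} + \frac{3857}{753} = \frac{1}{4} \cdot \frac{1}{4761} \cdot 89378116 \cdot \frac{1}{2506} + \frac{3857}{753} = \frac{22344529}{4761} \cdot \frac{1}{2506} + \frac{3857}{753} = \frac{22344529}{11931066} + \frac{3857}{753} = \frac{20947850633}{2994697566}$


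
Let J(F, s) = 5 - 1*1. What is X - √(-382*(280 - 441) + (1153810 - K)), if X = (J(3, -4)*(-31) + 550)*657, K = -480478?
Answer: 279882 - √1695790 ≈ 2.7858e+5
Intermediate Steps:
J(F, s) = 4 (J(F, s) = 5 - 1 = 4)
X = 279882 (X = (4*(-31) + 550)*657 = (-124 + 550)*657 = 426*657 = 279882)
X - √(-382*(280 - 441) + (1153810 - K)) = 279882 - √(-382*(280 - 441) + (1153810 - 1*(-480478))) = 279882 - √(-382*(-161) + (1153810 + 480478)) = 279882 - √(61502 + 1634288) = 279882 - √1695790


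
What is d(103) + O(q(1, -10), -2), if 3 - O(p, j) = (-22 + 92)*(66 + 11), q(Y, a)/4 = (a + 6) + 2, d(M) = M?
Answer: -5284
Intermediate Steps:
q(Y, a) = 32 + 4*a (q(Y, a) = 4*((a + 6) + 2) = 4*((6 + a) + 2) = 4*(8 + a) = 32 + 4*a)
O(p, j) = -5387 (O(p, j) = 3 - (-22 + 92)*(66 + 11) = 3 - 70*77 = 3 - 1*5390 = 3 - 5390 = -5387)
d(103) + O(q(1, -10), -2) = 103 - 5387 = -5284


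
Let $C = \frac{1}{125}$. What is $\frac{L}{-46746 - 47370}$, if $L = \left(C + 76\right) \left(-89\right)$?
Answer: $\frac{281863}{3921500} \approx 0.071876$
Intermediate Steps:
$C = \frac{1}{125} \approx 0.008$
$L = - \frac{845589}{125}$ ($L = \left(\frac{1}{125} + 76\right) \left(-89\right) = \frac{9501}{125} \left(-89\right) = - \frac{845589}{125} \approx -6764.7$)
$\frac{L}{-46746 - 47370} = - \frac{845589}{125 \left(-46746 - 47370\right)} = - \frac{845589}{125 \left(-94116\right)} = \left(- \frac{845589}{125}\right) \left(- \frac{1}{94116}\right) = \frac{281863}{3921500}$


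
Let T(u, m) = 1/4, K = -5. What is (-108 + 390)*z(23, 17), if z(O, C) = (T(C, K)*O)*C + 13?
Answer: 62463/2 ≈ 31232.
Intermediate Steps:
T(u, m) = ¼
z(O, C) = 13 + C*O/4 (z(O, C) = (O/4)*C + 13 = C*O/4 + 13 = 13 + C*O/4)
(-108 + 390)*z(23, 17) = (-108 + 390)*(13 + (¼)*17*23) = 282*(13 + 391/4) = 282*(443/4) = 62463/2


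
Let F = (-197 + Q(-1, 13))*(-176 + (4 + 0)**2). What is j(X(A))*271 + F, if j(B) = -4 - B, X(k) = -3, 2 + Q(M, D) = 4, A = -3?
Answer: 30929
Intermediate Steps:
Q(M, D) = 2 (Q(M, D) = -2 + 4 = 2)
F = 31200 (F = (-197 + 2)*(-176 + (4 + 0)**2) = -195*(-176 + 4**2) = -195*(-176 + 16) = -195*(-160) = 31200)
j(X(A))*271 + F = (-4 - 1*(-3))*271 + 31200 = (-4 + 3)*271 + 31200 = -1*271 + 31200 = -271 + 31200 = 30929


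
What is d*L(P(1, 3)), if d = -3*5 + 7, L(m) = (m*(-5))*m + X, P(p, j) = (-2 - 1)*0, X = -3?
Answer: 24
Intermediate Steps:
P(p, j) = 0 (P(p, j) = -3*0 = 0)
L(m) = -3 - 5*m² (L(m) = (m*(-5))*m - 3 = (-5*m)*m - 3 = -5*m² - 3 = -3 - 5*m²)
d = -8 (d = -15 + 7 = -8)
d*L(P(1, 3)) = -8*(-3 - 5*0²) = -8*(-3 - 5*0) = -8*(-3 + 0) = -8*(-3) = 24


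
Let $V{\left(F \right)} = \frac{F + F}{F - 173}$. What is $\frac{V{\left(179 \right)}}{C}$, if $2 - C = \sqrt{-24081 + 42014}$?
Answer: $- \frac{358}{53787} - \frac{179 \sqrt{17933}}{53787} \approx -0.45231$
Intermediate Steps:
$V{\left(F \right)} = \frac{2 F}{-173 + F}$
$C = 2 - \sqrt{17933}$ ($C = 2 - \sqrt{-24081 + 42014} = 2 - \sqrt{17933} \approx -131.91$)
$\frac{V{\left(179 \right)}}{C} = \frac{2 \cdot 179 \frac{1}{-173 + 179}}{2 - \sqrt{17933}} = \frac{2 \cdot 179 \cdot \frac{1}{6}}{2 - \sqrt{17933}} = \frac{179}{3 \left(2 - \sqrt{17933}\right)}$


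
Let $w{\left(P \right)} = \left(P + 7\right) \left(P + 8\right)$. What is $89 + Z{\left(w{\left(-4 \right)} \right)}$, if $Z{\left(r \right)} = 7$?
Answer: $96$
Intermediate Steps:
$w{\left(P \right)} = \left(7 + P\right) \left(8 + P\right)$
$89 + Z{\left(w{\left(-4 \right)} \right)} = 89 + 7 = 96$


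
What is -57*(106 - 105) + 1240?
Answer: 1183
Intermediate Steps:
-57*(106 - 105) + 1240 = -57*1 + 1240 = -57 + 1240 = 1183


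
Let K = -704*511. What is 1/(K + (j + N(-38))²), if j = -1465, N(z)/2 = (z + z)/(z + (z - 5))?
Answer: 6561/11685050785 ≈ 5.6149e-7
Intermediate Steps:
N(z) = 4*z/(-5 + 2*z) (N(z) = 2*((z + z)/(z + (z - 5))) = 2*((2*z)/(z + (-5 + z))) = 2*((2*z)/(-5 + 2*z)) = 2*(2*z/(-5 + 2*z)) = 4*z/(-5 + 2*z))
K = -359744
1/(K + (j + N(-38))²) = 1/(-359744 + (-1465 + 4*(-38)/(-5 + 2*(-38)))²) = 1/(-359744 + (-1465 + 4*(-38)/(-5 - 76))²) = 1/(-359744 + (-1465 + 4*(-38)/(-81))²) = 1/(-359744 + (-1465 + 4*(-38)*(-1/81))²) = 1/(-359744 + (-1465 + 152/81)²) = 1/(-359744 + (-118513/81)²) = 1/(-359744 + 14045331169/6561) = 1/(11685050785/6561) = 6561/11685050785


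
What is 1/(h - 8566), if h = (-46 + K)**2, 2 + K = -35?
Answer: -1/1677 ≈ -0.00059630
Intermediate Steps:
K = -37 (K = -2 - 35 = -37)
h = 6889 (h = (-46 - 37)**2 = (-83)**2 = 6889)
1/(h - 8566) = 1/(6889 - 8566) = 1/(-1677) = -1/1677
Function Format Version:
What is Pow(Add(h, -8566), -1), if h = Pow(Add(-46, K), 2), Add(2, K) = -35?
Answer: Rational(-1, 1677) ≈ -0.00059630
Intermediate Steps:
K = -37 (K = Add(-2, -35) = -37)
h = 6889 (h = Pow(Add(-46, -37), 2) = Pow(-83, 2) = 6889)
Pow(Add(h, -8566), -1) = Pow(Add(6889, -8566), -1) = Pow(-1677, -1) = Rational(-1, 1677)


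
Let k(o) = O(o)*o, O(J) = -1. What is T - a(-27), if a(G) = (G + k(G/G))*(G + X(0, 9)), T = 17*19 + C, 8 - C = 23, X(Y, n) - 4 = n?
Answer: -84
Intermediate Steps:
X(Y, n) = 4 + n
C = -15 (C = 8 - 1*23 = 8 - 23 = -15)
k(o) = -o
T = 308 (T = 17*19 - 15 = 323 - 15 = 308)
a(G) = (-1 + G)*(13 + G) (a(G) = (G - G/G)*(G + (4 + 9)) = (G - 1*1)*(G + 13) = (G - 1)*(13 + G) = (-1 + G)*(13 + G))
T - a(-27) = 308 - (-13 + (-27)**2 + 12*(-27)) = 308 - (-13 + 729 - 324) = 308 - 1*392 = 308 - 392 = -84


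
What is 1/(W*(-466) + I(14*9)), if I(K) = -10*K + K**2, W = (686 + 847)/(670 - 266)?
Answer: 202/2595243 ≈ 7.7835e-5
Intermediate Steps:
W = 1533/404 ≈ 3.7946
I(K) = K**2 - 10*K
1/(W*(-466) + I(14*9)) = 1/((1533/404)*(-466) + (14*9)*(-10 + 14*9)) = 1/(-357189/202 + 126*(-10 + 126)) = 1/(-357189/202 + 126*116) = 1/(-357189/202 + 14616) = 1/(2595243/202) = 202/2595243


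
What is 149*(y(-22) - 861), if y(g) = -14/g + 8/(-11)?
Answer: -1411328/11 ≈ -1.2830e+5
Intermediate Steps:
y(g) = -8/11 - 14/g (y(g) = -14/g + 8*(-1/11) = -14/g - 8/11 = -8/11 - 14/g)
149*(y(-22) - 861) = 149*((-8/11 - 14/(-22)) - 861) = 149*((-8/11 - 14*(-1/22)) - 861) = 149*((-8/11 + 7/11) - 861) = 149*(-1/11 - 861) = 149*(-9472/11) = -1411328/11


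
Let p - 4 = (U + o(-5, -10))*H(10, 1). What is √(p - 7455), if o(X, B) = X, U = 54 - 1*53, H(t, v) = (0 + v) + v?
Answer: I*√7459 ≈ 86.365*I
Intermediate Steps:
H(t, v) = 2*v (H(t, v) = v + v = 2*v)
U = 1 (U = 54 - 53 = 1)
p = -4 (p = 4 + (1 - 5)*(2*1) = 4 - 4*2 = 4 - 8 = -4)
√(p - 7455) = √(-4 - 7455) = √(-7459) = I*√7459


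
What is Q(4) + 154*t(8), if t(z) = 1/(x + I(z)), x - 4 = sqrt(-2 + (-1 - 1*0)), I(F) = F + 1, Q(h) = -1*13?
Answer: (-13*sqrt(3) + 15*I)/(sqrt(3) - 13*I) ≈ -1.3605 - 1.5508*I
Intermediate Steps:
Q(h) = -13
I(F) = 1 + F
x = 4 + I*sqrt(3) (x = 4 + sqrt(-2 + (-1 - 1*0)) = 4 + sqrt(-2 + (-1 + 0)) = 4 + sqrt(-2 - 1) = 4 + sqrt(-3) = 4 + I*sqrt(3) ≈ 4.0 + 1.732*I)
t(z) = 1/(5 + z + I*sqrt(3)) (t(z) = 1/((4 + I*sqrt(3)) + (1 + z)) = 1/(5 + z + I*sqrt(3)))
Q(4) + 154*t(8) = -13 + 154/(5 + 8 + I*sqrt(3)) = -13 + 154/(13 + I*sqrt(3))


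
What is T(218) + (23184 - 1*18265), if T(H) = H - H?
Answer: 4919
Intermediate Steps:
T(H) = 0
T(218) + (23184 - 1*18265) = 0 + (23184 - 1*18265) = 0 + (23184 - 18265) = 0 + 4919 = 4919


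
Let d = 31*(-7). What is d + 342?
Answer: 125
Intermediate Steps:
d = -217
d + 342 = -217 + 342 = 125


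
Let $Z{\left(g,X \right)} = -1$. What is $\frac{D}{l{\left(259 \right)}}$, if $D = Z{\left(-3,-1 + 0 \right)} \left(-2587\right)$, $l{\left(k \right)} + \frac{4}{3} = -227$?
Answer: $- \frac{7761}{685} \approx -11.33$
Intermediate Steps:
$l{\left(k \right)} = - \frac{685}{3}$ ($l{\left(k \right)} = - \frac{4}{3} - 227 = - \frac{685}{3}$)
$D = 2587$ ($D = \left(-1\right) \left(-2587\right) = 2587$)
$\frac{D}{l{\left(259 \right)}} = \frac{2587}{- \frac{685}{3}} = 2587 \left(- \frac{3}{685}\right) = - \frac{7761}{685}$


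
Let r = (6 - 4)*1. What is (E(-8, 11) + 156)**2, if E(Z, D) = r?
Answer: 24964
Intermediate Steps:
r = 2 (r = 2*1 = 2)
E(Z, D) = 2
(E(-8, 11) + 156)**2 = (2 + 156)**2 = 158**2 = 24964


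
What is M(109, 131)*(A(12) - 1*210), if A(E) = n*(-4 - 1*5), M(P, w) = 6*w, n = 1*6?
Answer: -207504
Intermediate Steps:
n = 6
A(E) = -54 (A(E) = 6*(-4 - 1*5) = 6*(-4 - 5) = 6*(-9) = -54)
M(109, 131)*(A(12) - 1*210) = (6*131)*(-54 - 1*210) = 786*(-54 - 210) = 786*(-264) = -207504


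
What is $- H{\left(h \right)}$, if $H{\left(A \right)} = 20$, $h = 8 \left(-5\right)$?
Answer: $-20$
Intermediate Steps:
$h = -40$
$- H{\left(h \right)} = \left(-1\right) 20 = -20$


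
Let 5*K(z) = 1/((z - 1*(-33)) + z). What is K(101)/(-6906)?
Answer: -1/8114550 ≈ -1.2324e-7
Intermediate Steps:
K(z) = 1/(5*(33 + 2*z)) (K(z) = 1/(5*((z - 1*(-33)) + z)) = 1/(5*((z + 33) + z)) = 1/(5*((33 + z) + z)) = 1/(5*(33 + 2*z)))
K(101)/(-6906) = (1/(5*(33 + 2*101)))/(-6906) = (1/(5*(33 + 202)))*(-1/6906) = ((⅕)/235)*(-1/6906) = ((⅕)*(1/235))*(-1/6906) = (1/1175)*(-1/6906) = -1/8114550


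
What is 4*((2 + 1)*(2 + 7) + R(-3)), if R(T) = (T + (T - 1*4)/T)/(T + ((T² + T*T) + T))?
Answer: 970/9 ≈ 107.78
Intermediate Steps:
R(T) = (T + (-4 + T)/T)/(2*T + 2*T²) (R(T) = (T + (T - 4)/T)/(T + ((T² + T²) + T)) = (T + (-4 + T)/T)/(T + (2*T² + T)) = (T + (-4 + T)/T)/(T + (T + 2*T²)) = (T + (-4 + T)/T)/(2*T + 2*T²))
4*((2 + 1)*(2 + 7) + R(-3)) = 4*((2 + 1)*(2 + 7) + (½)*(-4 - 3 + (-3)²)/((-3)²*(1 - 3))) = 4*(3*9 + (½)*(⅑)*(-4 - 3 + 9)/(-2)) = 4*(27 + (½)*(⅑)*(-½)*2) = 4*(27 - 1/18) = 4*(485/18) = 970/9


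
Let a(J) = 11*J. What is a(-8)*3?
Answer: -264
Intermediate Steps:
a(-8)*3 = (11*(-8))*3 = -88*3 = -264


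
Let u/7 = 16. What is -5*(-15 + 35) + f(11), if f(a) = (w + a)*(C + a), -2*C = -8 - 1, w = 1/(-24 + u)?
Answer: 12439/176 ≈ 70.676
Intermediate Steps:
u = 112 (u = 7*16 = 112)
w = 1/88 (w = 1/(-24 + 112) = 1/88 ≈ 0.011364)
C = 9/2 (C = -(-8 - 1)/2 = -1/2*(-9) = 9/2 ≈ 4.5000)
f(a) = (1/88 + a)*(9/2 + a)
-5*(-15 + 35) + f(11) = -5*(-15 + 35) + (9/176 + 11**2 + (397/88)*11) = -5*20 + (9/176 + 121 + 397/8) = -100 + 30039/176 = 12439/176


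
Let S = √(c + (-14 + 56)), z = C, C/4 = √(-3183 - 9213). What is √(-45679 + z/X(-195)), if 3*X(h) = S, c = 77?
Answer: √(-646860319 + 2856*I*√368781)/119 ≈ 0.28652 + 213.73*I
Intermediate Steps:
C = 8*I*√3099 (C = 4*√(-3183 - 9213) = 4*√(-12396) = 4*(2*I*√3099) = 8*I*√3099 ≈ 445.35*I)
z = 8*I*√3099 ≈ 445.35*I
S = √119 (S = √(77 + (-14 + 56)) = √(77 + 42) = √119 ≈ 10.909)
X(h) = √119/3
√(-45679 + z/X(-195)) = √(-45679 + (8*I*√3099)/((√119/3))) = √(-45679 + (8*I*√3099)*(3*√119/119)) = √(-45679 + 24*I*√368781/119)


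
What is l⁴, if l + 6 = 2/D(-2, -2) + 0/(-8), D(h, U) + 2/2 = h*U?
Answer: 65536/81 ≈ 809.09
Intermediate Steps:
D(h, U) = -1 + U*h (D(h, U) = -1 + h*U = -1 + U*h)
l = -16/3 (l = -6 + (2/(-1 - 2*(-2)) + 0/(-8)) = -6 + (2/(-1 + 4) + 0*(-⅛)) = -6 + (2/3 + 0) = -6 + (2*(⅓) + 0) = -6 + (⅔ + 0) = -6 + ⅔ = -16/3 ≈ -5.3333)
l⁴ = (-16/3)⁴ = 65536/81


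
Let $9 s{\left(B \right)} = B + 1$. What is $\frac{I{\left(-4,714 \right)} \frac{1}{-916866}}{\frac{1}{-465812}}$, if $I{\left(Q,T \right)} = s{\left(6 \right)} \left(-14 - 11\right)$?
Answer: $- \frac{40758550}{4125897} \approx -9.8787$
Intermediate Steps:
$s{\left(B \right)} = \frac{1}{9} + \frac{B}{9}$ ($s{\left(B \right)} = \frac{B + 1}{9} = \frac{1 + B}{9} = \frac{1}{9} + \frac{B}{9}$)
$I{\left(Q,T \right)} = - \frac{175}{9}$ ($I{\left(Q,T \right)} = \left(\frac{1}{9} + \frac{1}{9} \cdot 6\right) \left(-14 - 11\right) = \left(\frac{1}{9} + \frac{2}{3}\right) \left(-25\right) = \frac{7}{9} \left(-25\right) = - \frac{175}{9}$)
$\frac{I{\left(-4,714 \right)} \frac{1}{-916866}}{\frac{1}{-465812}} = \frac{\left(- \frac{175}{9}\right) \frac{1}{-916866}}{\frac{1}{-465812}} = \frac{\left(- \frac{175}{9}\right) \left(- \frac{1}{916866}\right)}{- \frac{1}{465812}} = \frac{175}{8251794} \left(-465812\right) = - \frac{40758550}{4125897}$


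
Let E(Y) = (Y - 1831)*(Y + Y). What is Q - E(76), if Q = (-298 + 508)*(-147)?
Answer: 235890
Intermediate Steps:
E(Y) = 2*Y*(-1831 + Y) (E(Y) = (-1831 + Y)*(2*Y) = 2*Y*(-1831 + Y))
Q = -30870 (Q = 210*(-147) = -30870)
Q - E(76) = -30870 - 2*76*(-1831 + 76) = -30870 - 2*76*(-1755) = -30870 - 1*(-266760) = -30870 + 266760 = 235890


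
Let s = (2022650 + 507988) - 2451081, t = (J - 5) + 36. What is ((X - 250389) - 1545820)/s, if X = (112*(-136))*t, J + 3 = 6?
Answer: -2314097/79557 ≈ -29.087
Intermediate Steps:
J = 3 (J = -3 + 6 = 3)
t = 34 (t = (3 - 5) + 36 = -2 + 36 = 34)
X = -517888 (X = (112*(-136))*34 = -15232*34 = -517888)
s = 79557 (s = 2530638 - 2451081 = 79557)
((X - 250389) - 1545820)/s = ((-517888 - 250389) - 1545820)/79557 = (-768277 - 1545820)*(1/79557) = -2314097*1/79557 = -2314097/79557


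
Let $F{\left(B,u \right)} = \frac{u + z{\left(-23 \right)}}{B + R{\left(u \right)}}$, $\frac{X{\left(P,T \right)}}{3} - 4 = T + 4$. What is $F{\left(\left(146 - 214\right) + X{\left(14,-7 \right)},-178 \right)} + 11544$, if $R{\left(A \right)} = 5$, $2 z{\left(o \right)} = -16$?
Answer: $\frac{115471}{10} \approx 11547.0$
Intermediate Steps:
$X{\left(P,T \right)} = 24 + 3 T$ ($X{\left(P,T \right)} = 12 + 3 \left(T + 4\right) = 12 + 3 \left(4 + T\right) = 12 + \left(12 + 3 T\right) = 24 + 3 T$)
$z{\left(o \right)} = -8$ ($z{\left(o \right)} = \frac{1}{2} \left(-16\right) = -8$)
$F{\left(B,u \right)} = \frac{-8 + u}{5 + B}$ ($F{\left(B,u \right)} = \frac{u - 8}{B + 5} = \frac{-8 + u}{5 + B}$)
$F{\left(\left(146 - 214\right) + X{\left(14,-7 \right)},-178 \right)} + 11544 = \frac{-8 - 178}{5 + \left(\left(146 - 214\right) + \left(24 + 3 \left(-7\right)\right)\right)} + 11544 = \frac{1}{5 + \left(-68 + \left(24 - 21\right)\right)} \left(-186\right) + 11544 = \frac{1}{5 + \left(-68 + 3\right)} \left(-186\right) + 11544 = \frac{1}{5 - 65} \left(-186\right) + 11544 = \frac{1}{-60} \left(-186\right) + 11544 = \left(- \frac{1}{60}\right) \left(-186\right) + 11544 = \frac{31}{10} + 11544 = \frac{115471}{10}$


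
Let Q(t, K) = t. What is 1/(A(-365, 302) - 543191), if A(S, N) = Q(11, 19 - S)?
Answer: -1/543180 ≈ -1.8410e-6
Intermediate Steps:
A(S, N) = 11
1/(A(-365, 302) - 543191) = 1/(11 - 543191) = 1/(-543180) = -1/543180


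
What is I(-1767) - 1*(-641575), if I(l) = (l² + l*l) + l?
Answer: 6884386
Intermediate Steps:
I(l) = l + 2*l² (I(l) = (l² + l²) + l = 2*l² + l = l + 2*l²)
I(-1767) - 1*(-641575) = -1767*(1 + 2*(-1767)) - 1*(-641575) = -1767*(1 - 3534) + 641575 = -1767*(-3533) + 641575 = 6242811 + 641575 = 6884386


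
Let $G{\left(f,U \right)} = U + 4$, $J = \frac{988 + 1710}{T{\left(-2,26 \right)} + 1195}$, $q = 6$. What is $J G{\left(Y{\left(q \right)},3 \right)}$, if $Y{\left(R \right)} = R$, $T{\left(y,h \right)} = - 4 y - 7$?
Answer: $\frac{9443}{598} \approx 15.791$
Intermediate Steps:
$T{\left(y,h \right)} = -7 - 4 y$
$J = \frac{1349}{598}$ ($J = \frac{988 + 1710}{\left(-7 - -8\right) + 1195} = \frac{2698}{\left(-7 + 8\right) + 1195} = \frac{2698}{1 + 1195} = \frac{2698}{1196} = 2698 \cdot \frac{1}{1196} = \frac{1349}{598} \approx 2.2559$)
$G{\left(f,U \right)} = 4 + U$
$J G{\left(Y{\left(q \right)},3 \right)} = \frac{1349 \left(4 + 3\right)}{598} = \frac{1349}{598} \cdot 7 = \frac{9443}{598}$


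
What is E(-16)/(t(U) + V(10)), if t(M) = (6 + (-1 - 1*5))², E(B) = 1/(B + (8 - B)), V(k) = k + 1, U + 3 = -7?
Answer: 1/88 ≈ 0.011364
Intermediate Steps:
U = -10 (U = -3 - 7 = -10)
V(k) = 1 + k
E(B) = ⅛ (E(B) = 1/8 = ⅛)
t(M) = 0 (t(M) = (6 + (-1 - 5))² = (6 - 6)² = 0² = 0)
E(-16)/(t(U) + V(10)) = (⅛)/(0 + (1 + 10)) = (⅛)/(0 + 11) = (⅛)/11 = (1/11)*(⅛) = 1/88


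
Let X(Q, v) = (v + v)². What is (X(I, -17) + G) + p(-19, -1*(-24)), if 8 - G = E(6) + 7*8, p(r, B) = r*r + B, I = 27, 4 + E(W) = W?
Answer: 1491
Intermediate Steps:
E(W) = -4 + W
p(r, B) = B + r² (p(r, B) = r² + B = B + r²)
X(Q, v) = 4*v² (X(Q, v) = (2*v)² = 4*v²)
G = -50 (G = 8 - ((-4 + 6) + 7*8) = 8 - (2 + 56) = 8 - 1*58 = 8 - 58 = -50)
(X(I, -17) + G) + p(-19, -1*(-24)) = (4*(-17)² - 50) + (-1*(-24) + (-19)²) = (4*289 - 50) + (24 + 361) = (1156 - 50) + 385 = 1106 + 385 = 1491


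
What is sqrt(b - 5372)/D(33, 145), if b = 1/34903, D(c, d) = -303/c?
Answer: -I*sqrt(6544274630245)/320473 ≈ -7.9825*I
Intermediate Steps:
b = 1/34903 ≈ 2.8651e-5
sqrt(b - 5372)/D(33, 145) = sqrt(1/34903 - 5372)/((-303/33)) = sqrt(-187498915/34903)/((-303*1/33)) = (I*sqrt(6544274630245)/34903)/(-101/11) = (I*sqrt(6544274630245)/34903)*(-11/101) = -I*sqrt(6544274630245)/320473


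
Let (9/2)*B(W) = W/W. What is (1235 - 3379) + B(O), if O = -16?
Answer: -19294/9 ≈ -2143.8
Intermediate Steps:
B(W) = 2/9 (B(W) = 2*(W/W)/9 = (2/9)*1 = 2/9)
(1235 - 3379) + B(O) = (1235 - 3379) + 2/9 = -2144 + 2/9 = -19294/9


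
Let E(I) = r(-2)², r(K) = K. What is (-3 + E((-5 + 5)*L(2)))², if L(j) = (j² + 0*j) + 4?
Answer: 1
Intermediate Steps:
L(j) = 4 + j² (L(j) = (j² + 0) + 4 = j² + 4 = 4 + j²)
E(I) = 4 (E(I) = (-2)² = 4)
(-3 + E((-5 + 5)*L(2)))² = (-3 + 4)² = 1² = 1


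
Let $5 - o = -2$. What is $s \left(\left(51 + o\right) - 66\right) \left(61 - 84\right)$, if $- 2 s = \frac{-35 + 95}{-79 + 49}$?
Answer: $184$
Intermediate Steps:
$o = 7$ ($o = 5 - -2 = 5 + 2 = 7$)
$s = 1$ ($s = - \frac{\left(-35 + 95\right) \frac{1}{-79 + 49}}{2} = - \frac{60 \frac{1}{-30}}{2} = - \frac{60 \left(- \frac{1}{30}\right)}{2} = \left(- \frac{1}{2}\right) \left(-2\right) = 1$)
$s \left(\left(51 + o\right) - 66\right) \left(61 - 84\right) = 1 \left(\left(51 + 7\right) - 66\right) \left(61 - 84\right) = 1 \left(58 - 66\right) \left(61 - 84\right) = 1 \left(-8\right) \left(-23\right) = \left(-8\right) \left(-23\right) = 184$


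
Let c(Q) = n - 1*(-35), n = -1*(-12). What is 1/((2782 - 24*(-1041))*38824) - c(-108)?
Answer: -50665397647/1077987184 ≈ -47.000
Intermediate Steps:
n = 12
c(Q) = 47 (c(Q) = 12 - 1*(-35) = 12 + 35 = 47)
1/((2782 - 24*(-1041))*38824) - c(-108) = 1/((2782 - 24*(-1041))*38824) - 1*47 = (1/38824)/(2782 + 24984) - 47 = (1/38824)/27766 - 47 = (1/27766)*(1/38824) - 47 = 1/1077987184 - 47 = -50665397647/1077987184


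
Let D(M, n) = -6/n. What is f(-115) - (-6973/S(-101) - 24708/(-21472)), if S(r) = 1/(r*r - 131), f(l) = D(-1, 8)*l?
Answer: 376931271293/5368 ≈ 7.0218e+7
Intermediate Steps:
f(l) = -3*l/4 (f(l) = (-6/8)*l = (-6*⅛)*l = -3*l/4)
S(r) = 1/(-131 + r²) (S(r) = 1/(r² - 131) = 1/(-131 + r²))
f(-115) - (-6973/S(-101) - 24708/(-21472)) = -¾*(-115) - (-6973/(1/(-131 + (-101)²)) - 24708/(-21472)) = 345/4 - (-6973/(1/(-131 + 10201)) - 24708*(-1/21472)) = 345/4 - (-6973/(1/10070) + 6177/5368) = 345/4 - (-6973/1/10070 + 6177/5368) = 345/4 - (-6973*10070 + 6177/5368) = 345/4 - (-70218110 + 6177/5368) = 345/4 - 1*(-376930808303/5368) = 345/4 + 376930808303/5368 = 376931271293/5368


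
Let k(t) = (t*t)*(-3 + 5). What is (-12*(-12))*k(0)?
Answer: 0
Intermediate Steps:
k(t) = 2*t² (k(t) = t²*2 = 2*t²)
(-12*(-12))*k(0) = (-12*(-12))*(2*0²) = 144*(2*0) = 144*0 = 0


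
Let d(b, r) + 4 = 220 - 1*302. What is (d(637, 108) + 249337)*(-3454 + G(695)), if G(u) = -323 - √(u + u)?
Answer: -941421027 - 249251*√1390 ≈ -9.5071e+8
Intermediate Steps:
d(b, r) = -86 (d(b, r) = -4 + (220 - 1*302) = -4 + (220 - 302) = -4 - 82 = -86)
G(u) = -323 - √2*√u (G(u) = -323 - √(2*u) = -323 - √2*√u)
(d(637, 108) + 249337)*(-3454 + G(695)) = (-86 + 249337)*(-3454 + (-323 - √2*√695)) = 249251*(-3454 + (-323 - √1390)) = 249251*(-3777 - √1390) = -941421027 - 249251*√1390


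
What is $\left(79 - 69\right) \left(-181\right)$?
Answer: $-1810$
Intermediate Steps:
$\left(79 - 69\right) \left(-181\right) = 10 \left(-181\right) = -1810$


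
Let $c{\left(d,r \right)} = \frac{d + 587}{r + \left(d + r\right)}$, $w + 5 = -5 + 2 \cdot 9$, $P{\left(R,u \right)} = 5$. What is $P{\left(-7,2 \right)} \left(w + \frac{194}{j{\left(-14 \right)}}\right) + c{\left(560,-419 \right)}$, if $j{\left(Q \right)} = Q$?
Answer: $- \frac{65019}{1946} \approx -33.412$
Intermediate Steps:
$w = 8$ ($w = -5 + \left(-5 + 2 \cdot 9\right) = -5 + \left(-5 + 18\right) = -5 + 13 = 8$)
$c{\left(d,r \right)} = \frac{587 + d}{d + 2 r}$
$P{\left(-7,2 \right)} \left(w + \frac{194}{j{\left(-14 \right)}}\right) + c{\left(560,-419 \right)} = 5 \left(8 + \frac{194}{-14}\right) + \frac{587 + 560}{560 + 2 \left(-419\right)} = 5 \left(8 + 194 \left(- \frac{1}{14}\right)\right) + \frac{1}{560 - 838} \cdot 1147 = 5 \left(8 - \frac{97}{7}\right) + \frac{1}{-278} \cdot 1147 = 5 \left(- \frac{41}{7}\right) - \frac{1147}{278} = - \frac{205}{7} - \frac{1147}{278} = - \frac{65019}{1946}$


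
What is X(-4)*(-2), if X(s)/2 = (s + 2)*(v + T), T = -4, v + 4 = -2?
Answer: -80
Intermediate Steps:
v = -6 (v = -4 - 2 = -6)
X(s) = -40 - 20*s (X(s) = 2*((s + 2)*(-6 - 4)) = 2*((2 + s)*(-10)) = 2*(-20 - 10*s) = -40 - 20*s)
X(-4)*(-2) = (-40 - 20*(-4))*(-2) = (-40 + 80)*(-2) = 40*(-2) = -80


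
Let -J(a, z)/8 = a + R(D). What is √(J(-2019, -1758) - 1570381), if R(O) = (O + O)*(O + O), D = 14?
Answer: 3*I*√173389 ≈ 1249.2*I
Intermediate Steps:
R(O) = 4*O² (R(O) = (2*O)*(2*O) = 4*O²)
J(a, z) = -6272 - 8*a (J(a, z) = -8*(a + 4*14²) = -8*(a + 4*196) = -8*(a + 784) = -8*(784 + a) = -6272 - 8*a)
√(J(-2019, -1758) - 1570381) = √((-6272 - 8*(-2019)) - 1570381) = √((-6272 + 16152) - 1570381) = √(9880 - 1570381) = √(-1560501) = 3*I*√173389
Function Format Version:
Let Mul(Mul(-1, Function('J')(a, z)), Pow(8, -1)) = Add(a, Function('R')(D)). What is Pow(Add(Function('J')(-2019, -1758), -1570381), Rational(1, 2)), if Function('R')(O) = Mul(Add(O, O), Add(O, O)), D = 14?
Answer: Mul(3, I, Pow(173389, Rational(1, 2))) ≈ Mul(1249.2, I)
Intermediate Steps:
Function('R')(O) = Mul(4, Pow(O, 2)) (Function('R')(O) = Mul(Mul(2, O), Mul(2, O)) = Mul(4, Pow(O, 2)))
Function('J')(a, z) = Add(-6272, Mul(-8, a)) (Function('J')(a, z) = Mul(-8, Add(a, Mul(4, Pow(14, 2)))) = Mul(-8, Add(a, Mul(4, 196))) = Mul(-8, Add(a, 784)) = Mul(-8, Add(784, a)) = Add(-6272, Mul(-8, a)))
Pow(Add(Function('J')(-2019, -1758), -1570381), Rational(1, 2)) = Pow(Add(Add(-6272, Mul(-8, -2019)), -1570381), Rational(1, 2)) = Pow(Add(Add(-6272, 16152), -1570381), Rational(1, 2)) = Pow(Add(9880, -1570381), Rational(1, 2)) = Pow(-1560501, Rational(1, 2)) = Mul(3, I, Pow(173389, Rational(1, 2)))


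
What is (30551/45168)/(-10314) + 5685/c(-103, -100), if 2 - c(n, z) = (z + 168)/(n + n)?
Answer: 1136617735063/465862752 ≈ 2439.8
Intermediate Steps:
c(n, z) = 2 - (168 + z)/(2*n) (c(n, z) = 2 - (z + 168)/(n + n) = 2 - (168 + z)/(2*n))
(30551/45168)/(-10314) + 5685/c(-103, -100) = (30551/45168)/(-10314) + 5685/(((½)*(-168 - 1*(-100) + 4*(-103))/(-103))) = (30551*(1/45168))*(-1/10314) + 5685/(((½)*(-1/103)*(-168 + 100 - 412))) = (30551/45168)*(-1/10314) + 5685/(((½)*(-1/103)*(-480))) = -30551/465862752 + 5685/(240/103) = -30551/465862752 + 5685*(103/240) = -30551/465862752 + 39037/16 = 1136617735063/465862752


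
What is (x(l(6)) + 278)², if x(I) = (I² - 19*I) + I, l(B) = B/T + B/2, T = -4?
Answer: 1026169/16 ≈ 64136.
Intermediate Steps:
l(B) = B/4 (l(B) = B/(-4) + B/2 = B*(-¼) + B*(½) = -B/4 + B/2 = B/4)
x(I) = I² - 18*I
(x(l(6)) + 278)² = (((¼)*6)*(-18 + (¼)*6) + 278)² = (3*(-18 + 3/2)/2 + 278)² = ((3/2)*(-33/2) + 278)² = (-99/4 + 278)² = (1013/4)² = 1026169/16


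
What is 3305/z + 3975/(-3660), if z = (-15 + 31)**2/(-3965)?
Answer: -799380785/15616 ≈ -51190.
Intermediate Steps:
z = -256/3965 (z = 16**2*(-1/3965) = 256*(-1/3965) = -256/3965 ≈ -0.064565)
3305/z + 3975/(-3660) = 3305/(-256/3965) + 3975/(-3660) = 3305*(-3965/256) + 3975*(-1/3660) = -13104325/256 - 265/244 = -799380785/15616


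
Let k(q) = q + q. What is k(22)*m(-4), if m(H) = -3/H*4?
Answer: 132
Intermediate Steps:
m(H) = -12/H
k(q) = 2*q
k(22)*m(-4) = (2*22)*(-12/(-4)) = 44*(-12*(-1/4)) = 44*3 = 132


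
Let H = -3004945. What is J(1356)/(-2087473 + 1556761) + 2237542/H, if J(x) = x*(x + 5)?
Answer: -561097038877/132896697570 ≈ -4.2221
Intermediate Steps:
J(x) = x*(5 + x)
J(1356)/(-2087473 + 1556761) + 2237542/H = (1356*(5 + 1356))/(-2087473 + 1556761) + 2237542/(-3004945) = (1356*1361)/(-530712) + 2237542*(-1/3004945) = 1845516*(-1/530712) - 2237542/3004945 = -153793/44226 - 2237542/3004945 = -561097038877/132896697570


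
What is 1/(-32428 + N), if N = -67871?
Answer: -1/100299 ≈ -9.9702e-6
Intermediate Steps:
1/(-32428 + N) = 1/(-32428 - 67871) = 1/(-100299) = -1/100299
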